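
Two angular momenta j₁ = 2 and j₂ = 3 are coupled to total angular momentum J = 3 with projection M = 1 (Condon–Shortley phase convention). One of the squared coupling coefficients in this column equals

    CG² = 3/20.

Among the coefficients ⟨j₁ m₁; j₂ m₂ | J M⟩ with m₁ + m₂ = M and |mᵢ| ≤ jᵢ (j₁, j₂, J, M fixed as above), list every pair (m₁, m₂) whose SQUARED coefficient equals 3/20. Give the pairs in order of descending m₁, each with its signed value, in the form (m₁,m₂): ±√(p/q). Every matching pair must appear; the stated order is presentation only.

(0,1): −√(3/20)

Admissible pairs with m₁+m₂ = M = 1: (-2,3), (-1,2), (0,1), (1,0), (2,-1)
  (m₁,m₂)=(2,-1): CG² = 2/5, CG = +√(2/5)
  (m₁,m₂)=(1,0): CG² = 1/30, CG = −√(1/30)
  (m₁,m₂)=(0,1): CG² = 3/20, CG = −√(3/20)   ← matches the target
  (m₁,m₂)=(-1,2): CG² = 1/4, CG = +√(1/4)
  (m₁,m₂)=(-2,3): CG² = 1/6, CG = +√(1/6)
Pairs with CG² = 3/20: (0,1): −√(3/20)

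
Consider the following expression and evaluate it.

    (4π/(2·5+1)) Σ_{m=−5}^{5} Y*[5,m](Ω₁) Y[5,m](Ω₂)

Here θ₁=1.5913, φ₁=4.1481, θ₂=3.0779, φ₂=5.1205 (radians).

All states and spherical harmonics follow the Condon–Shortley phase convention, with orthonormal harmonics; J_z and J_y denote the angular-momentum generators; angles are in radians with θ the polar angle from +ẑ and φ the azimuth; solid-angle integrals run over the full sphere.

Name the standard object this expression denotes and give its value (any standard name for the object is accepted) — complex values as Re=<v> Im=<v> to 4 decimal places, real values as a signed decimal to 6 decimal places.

This sum is the spherical-harmonic addition theorem: it equals the Legendre polynomial P_l(cos γ) of the angle γ between the two directions.
Summing Y*_{l m}(θ₁,φ₁)·Y_{l m}(θ₂,φ₂) over m ∈ [−5, 5]; prefactor 4π/(2·5+1) = 1.142397:
  term(m=-5) = +0.000000+0.000000i   from Y*(Ω₁)=-0.145912+0.440086i, Y(Ω₂)=+0.000000-0.000000i
  term(m=-4) = -0.000001+0.000000i   from Y*(Ω₁)=+0.019054+0.023258i, Y(Ω₂)=+0.000001+0.000024i
  term(m=-3) = +0.000239+0.000054i   from Y*(Ω₁)=-0.341855+0.041939i, Y(Ω₂)=-0.000668-0.000241i
  term(m=-2) = +0.000173+0.000440i   from Y*(Ω₁)=-0.014845+0.031351i, Y(Ω₂)=+0.009330-0.009924i
  term(m=-1) = +0.028832-0.042288i   from Y*(Ω₁)=-0.170248-0.268980i, Y(Ω₂)=+0.063810+0.147576i
  term(m=+0) = +0.032570+0.000000i   from Y*(Ω₁)=-0.035896-0.000000i, Y(Ω₂)=-0.907347+0.000000i
  term(m=+1) = +0.028832+0.042288i   from Y*(Ω₁)=+0.170248-0.268980i, Y(Ω₂)=-0.063810+0.147576i
  term(m=+2) = +0.000173-0.000440i   from Y*(Ω₁)=-0.014845-0.031351i, Y(Ω₂)=+0.009330+0.009924i
  term(m=+3) = +0.000239-0.000054i   from Y*(Ω₁)=+0.341855+0.041939i, Y(Ω₂)=+0.000668-0.000241i
  term(m=+4) = -0.000001-0.000000i   from Y*(Ω₁)=+0.019054-0.023258i, Y(Ω₂)=+0.000001-0.000024i
  term(m=+5) = +0.000000-0.000000i   from Y*(Ω₁)=+0.145912+0.440086i, Y(Ω₂)=-0.000000-0.000000i
Σ over m = +0.091054-0.000000i; ×(4π/11) → +0.104020-0.000000i. Real part: 0.104020

Legendre polynomial (addition theorem), +0.104020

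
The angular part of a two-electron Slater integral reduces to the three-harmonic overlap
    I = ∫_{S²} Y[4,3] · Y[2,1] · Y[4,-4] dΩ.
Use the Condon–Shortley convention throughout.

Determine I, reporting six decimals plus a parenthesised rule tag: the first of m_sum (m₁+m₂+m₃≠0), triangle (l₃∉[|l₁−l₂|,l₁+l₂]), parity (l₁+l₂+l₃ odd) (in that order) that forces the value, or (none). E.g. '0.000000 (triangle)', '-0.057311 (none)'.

0.198645 (none)

m-sum 0 ✓  L=10 even ✓  2≤4≤6 ✓
Π(2lᵢ+1) = 9×5×9 = 405
triangle coeff Δ(4,2,4) = 1/13860
Σ_t [0,2]: t=0:+1/192 t=1:−1/36 t=2:+1/192 = -5/288
(3j)²=20/693 [(4 2 4; 0 0 0)], sign=-1
Σ_t [1,1]: t=1:−1/1440 = -1/1440
(3j)²=7/165 [(4 2 4; 3 1 -4)], sign=-1
⇒ 4πI² = 60/121
I = (+1)√(60/121/(4π)) = 0.19864517
No selection rule forces the value: the integral is nonzero (none).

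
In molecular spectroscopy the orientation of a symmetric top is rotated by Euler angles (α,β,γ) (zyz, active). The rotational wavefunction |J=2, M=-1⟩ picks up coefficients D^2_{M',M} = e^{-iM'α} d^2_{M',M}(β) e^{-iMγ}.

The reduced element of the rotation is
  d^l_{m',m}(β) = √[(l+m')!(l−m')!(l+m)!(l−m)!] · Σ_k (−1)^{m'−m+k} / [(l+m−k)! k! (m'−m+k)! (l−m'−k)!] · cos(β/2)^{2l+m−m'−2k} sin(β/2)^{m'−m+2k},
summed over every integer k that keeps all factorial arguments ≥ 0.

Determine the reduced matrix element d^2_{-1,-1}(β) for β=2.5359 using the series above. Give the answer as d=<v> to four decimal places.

d=-0.2352

d^2_{-1,-1}(β=2.5359) via the finite sum:
c=cos(2.535900/2)=0.298238, s=sin(2.535900/2)=0.954491; N=√[1·6·1·6]=6.000000
The bounds max(0,m−m')=0 and min(l+m,l−m')=1 give 2 terms
  k=0: (−1)^0·6.0000/(6)·0.2982^4·0.9545^0 = +0.007911
  k=1: (−1)^1·6.0000/(2)·0.2982^2·0.9545^2 = -0.243104
d^2_{-1,-1}(2.5359) = +0.007911 -0.243104 = -0.235192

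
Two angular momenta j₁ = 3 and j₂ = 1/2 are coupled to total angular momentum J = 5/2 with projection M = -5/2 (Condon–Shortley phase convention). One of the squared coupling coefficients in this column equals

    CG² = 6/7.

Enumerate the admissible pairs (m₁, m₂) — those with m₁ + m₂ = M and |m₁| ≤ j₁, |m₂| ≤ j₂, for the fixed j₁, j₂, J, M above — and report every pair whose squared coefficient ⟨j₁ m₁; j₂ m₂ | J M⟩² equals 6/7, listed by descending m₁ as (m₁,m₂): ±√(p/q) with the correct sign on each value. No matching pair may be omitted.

(-3,1/2): −√(6/7)

Admissible pairs with m₁+m₂ = M = -5/2: (-3,1/2), (-2,-1/2)
  (m₁,m₂)=(-2,-1/2): CG² = 1/7, CG = +√(1/7)
  (m₁,m₂)=(-3,1/2): CG² = 6/7, CG = −√(6/7)   ← matches the target
Pairs with CG² = 6/7: (-3,1/2): −√(6/7)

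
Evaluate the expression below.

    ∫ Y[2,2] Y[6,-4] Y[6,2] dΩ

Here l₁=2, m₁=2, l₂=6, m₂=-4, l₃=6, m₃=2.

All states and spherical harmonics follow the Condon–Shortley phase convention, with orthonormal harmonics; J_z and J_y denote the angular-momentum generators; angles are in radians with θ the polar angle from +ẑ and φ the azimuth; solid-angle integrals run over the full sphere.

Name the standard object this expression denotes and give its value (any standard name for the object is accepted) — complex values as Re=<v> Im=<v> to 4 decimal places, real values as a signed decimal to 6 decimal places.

This is a Gaunt coefficient — the integral of a triple product of spherical harmonics over the sphere.
Checks pass: Σm=0; 14 even; l₃=6∈[4,8].
(2·2+1)(2·6+1)(2·6+1) = 845
Δ: 2! 2! 10! / 15! → 1/90090
sum: t=0:+1/69120 t=1:−1/14400 t=2:+1/69120 = -7/172800
3j²(2 6 6; 0 0 0) = Δ·Π!·Σ² = 14/715  (sign -1)
sum: t=0:+1/322560 = 1/322560
3j²(2 6 6; 2 -4 2) = Δ·Π!·Σ² = 18/1001  (sign +1)
combine: 4πI² = 845·14/715·18/1001 = 36/121
take √, sign -1: I = -0.15386989

Gaunt coefficient, -0.153870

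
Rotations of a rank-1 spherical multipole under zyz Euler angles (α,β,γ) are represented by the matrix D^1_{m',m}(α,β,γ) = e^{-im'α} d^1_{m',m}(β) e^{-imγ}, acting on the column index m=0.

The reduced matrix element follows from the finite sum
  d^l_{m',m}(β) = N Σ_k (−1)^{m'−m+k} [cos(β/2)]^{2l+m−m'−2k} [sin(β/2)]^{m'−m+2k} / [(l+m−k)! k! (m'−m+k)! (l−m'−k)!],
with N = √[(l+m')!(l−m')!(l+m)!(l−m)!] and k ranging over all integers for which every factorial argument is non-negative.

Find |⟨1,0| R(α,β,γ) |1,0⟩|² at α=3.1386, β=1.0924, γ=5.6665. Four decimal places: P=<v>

Split into d^1_{0,0}(β=1.0924) × two z-phases.
Half-angle: c=0.854505, s=0.519444. N=√(1·1·1·1)=1.000000
The bounds max(0,m−m')=0 and min(l+m,l−m')=1 give 2 terms
  k=0: (−1)^0·1.0000/(1)·0.8545^2·0.5194^0 = +0.730178
  k=1: (−1)^1·1.0000/(1)·0.8545^0·0.5194^2 = -0.269822
d^1_{0,0}(1.0924) = +0.730178 -0.269822 = +0.460356
|D^1_{0,0}|² = |d^1_{0,0}(β)|² = (+0.460356)² = 0.211928 (the z-rotation phases have unit modulus)

P=0.2119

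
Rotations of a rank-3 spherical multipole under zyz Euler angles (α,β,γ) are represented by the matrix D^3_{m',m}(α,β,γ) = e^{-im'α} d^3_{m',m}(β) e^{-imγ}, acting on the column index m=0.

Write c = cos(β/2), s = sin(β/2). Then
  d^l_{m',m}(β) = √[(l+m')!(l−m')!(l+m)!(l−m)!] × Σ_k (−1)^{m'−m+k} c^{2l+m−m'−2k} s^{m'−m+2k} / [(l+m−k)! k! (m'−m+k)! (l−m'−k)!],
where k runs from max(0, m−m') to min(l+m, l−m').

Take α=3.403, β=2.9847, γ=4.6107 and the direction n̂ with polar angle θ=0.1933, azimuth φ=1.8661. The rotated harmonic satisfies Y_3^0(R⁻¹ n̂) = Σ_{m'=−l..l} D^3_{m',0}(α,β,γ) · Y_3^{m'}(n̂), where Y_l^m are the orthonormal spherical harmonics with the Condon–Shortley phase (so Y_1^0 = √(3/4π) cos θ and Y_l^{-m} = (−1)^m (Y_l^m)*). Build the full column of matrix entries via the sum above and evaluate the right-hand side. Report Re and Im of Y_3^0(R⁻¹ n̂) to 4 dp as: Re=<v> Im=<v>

Re=-0.6100 Im=0.0000

Need the full column D^3_{m',0} for m'=−3..3 at α=3.4030, β=2.9847, γ=4.6107.
cos(β/2)=0.078366, sin(β/2)=0.996925
d^3_{-3,0}: single k=3 term ⇒ +0.002132;  D = -0.001510-0.001506i
d^3_{-2,0}: k∈[2..3] ⇒ +0.000205 -0.033225 = -0.033020;  D = -0.028609-0.016487i
d^3_{-1,0}: k∈[1..3] ⇒ +0.000010 -0.004955 +0.267319 = +0.262374;  D = -0.253460-0.067808i
d^3_{0,0}: k∈[0..3] ⇒ +0.000000 -0.000337 +0.054594 -0.981689 = -0.927432;  D = -0.927432+0.000000i
d^3_{1,0}: k∈[0..2] ⇒ -0.000010 +0.004955 -0.267319 = -0.262374;  D = +0.253460-0.067808i
d^3_{2,0}: k∈[0..1] ⇒ +0.000205 -0.033225 = -0.033020;  D = -0.028609+0.016487i
d^3_{3,0}: single k=0 term ⇒ -0.002132;  D = +0.001510-0.001506i
Y_3^{m'}(θ=0.1933,φ=1.8661) and Σ D·Y over m':
  (-0.0015-0.0015i)·(+0.0023+0.0019i)  (-0.0286-0.0165i)·(-0.0307+0.0206i)  (-0.2535-0.0678i)·(-0.0689-0.2266i)  (-0.9274+0.0000i)·(+0.6649+0.0000i)  (+0.2535-0.0678i)·(+0.0689-0.2266i)  (-0.0286+0.0165i)·(-0.0307-0.0206i)  (+0.0015-0.0015i)·(-0.0023+0.0019i)
Y_3^0(R⁻¹ n̂) = -0.609982-0.000000i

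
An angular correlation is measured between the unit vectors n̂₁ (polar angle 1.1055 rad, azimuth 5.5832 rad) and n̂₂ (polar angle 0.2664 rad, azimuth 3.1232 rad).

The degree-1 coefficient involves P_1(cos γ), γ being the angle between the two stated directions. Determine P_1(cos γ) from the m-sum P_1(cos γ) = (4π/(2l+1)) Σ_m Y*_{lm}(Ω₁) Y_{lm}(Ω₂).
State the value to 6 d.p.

Summing Y*_{l m}(θ₁,φ₁)·Y_{l m}(θ₂,φ₂) over m ∈ [−1, 1]; prefactor 4π/(2·1+1) = 4.188790:
  term(m=-1) = -0.021809+0.017694i   from Y*(Ω₁)=+0.236159-0.198908i, Y(Ω₂)=-0.090939-0.001673i
  term(m=+0) = +0.103338+0.000000i   from Y*(Ω₁)=+0.219230-0.000000i, Y(Ω₂)=+0.471367+0.000000i
  term(m=+1) = -0.021809-0.017694i   from Y*(Ω₁)=-0.236159-0.198908i, Y(Ω₂)=+0.090939-0.001673i
Accumulated sum +0.059720+0.000000i; after 4π/(2l+1) scaling, +0.250154+0.000000i ⇒ P_1 = 0.250154

0.250154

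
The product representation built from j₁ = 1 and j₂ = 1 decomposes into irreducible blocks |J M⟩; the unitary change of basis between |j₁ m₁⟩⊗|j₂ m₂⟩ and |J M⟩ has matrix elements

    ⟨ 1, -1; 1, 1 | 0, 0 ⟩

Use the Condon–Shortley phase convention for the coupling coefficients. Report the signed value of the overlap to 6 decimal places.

triangle: 2!×0!×0!/3! = 2/6
(j±m)!: 0!×2!×2!×0!×0!×0! = 4
prefactor² = (2J+1)×Δ×N² = 4/3
  k=2: +1/(2!×0!×0!×0!×0!×0!) = 1/2
Σ = 1/2  ⇒  CG² = 4/3×(1/2)² = 1/3
CG = +√(1/3) = +0.577350

+0.577350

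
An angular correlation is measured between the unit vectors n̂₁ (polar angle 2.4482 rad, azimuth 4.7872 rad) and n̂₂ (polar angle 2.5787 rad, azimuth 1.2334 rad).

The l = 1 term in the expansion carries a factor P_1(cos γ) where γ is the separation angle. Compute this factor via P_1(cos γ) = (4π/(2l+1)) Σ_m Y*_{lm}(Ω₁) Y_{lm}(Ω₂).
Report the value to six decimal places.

0.337920

Term-by-term m-sum for l=1 (normalisation 4π/3 = 4.188790):
  m=-1: Y*=0.01650 - 0.22020j  Y=0.06103 - 0.17397j  product -0.03730 - 0.01631j
  m=+0: Y*=-0.37578 + 0.00000j  Y=-0.41322 + 0.00000j  product 0.15528 + 0.00000j
  m=+1: Y*=-0.01650 - 0.22020j  Y=-0.06103 - 0.17397j  product -0.03730 + 0.01631j
Total Σ_m = 0.08067 + 0.00000j. Multiply by 4.188790: 0.33792 + 0.00000j. P_1(cos γ) = 0.337920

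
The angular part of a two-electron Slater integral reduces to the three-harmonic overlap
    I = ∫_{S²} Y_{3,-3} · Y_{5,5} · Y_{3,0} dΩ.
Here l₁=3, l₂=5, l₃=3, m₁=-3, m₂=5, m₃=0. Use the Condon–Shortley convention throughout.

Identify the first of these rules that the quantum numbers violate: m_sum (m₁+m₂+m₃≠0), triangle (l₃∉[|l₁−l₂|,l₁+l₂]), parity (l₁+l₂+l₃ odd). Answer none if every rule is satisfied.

azimuthal sum: -3 + 5 + 0 = 2  ✗
2 ≤ 3 ≤ 8 (triangle on l)
L = 3 + 5 + 3 = 11 (odd)

m_sum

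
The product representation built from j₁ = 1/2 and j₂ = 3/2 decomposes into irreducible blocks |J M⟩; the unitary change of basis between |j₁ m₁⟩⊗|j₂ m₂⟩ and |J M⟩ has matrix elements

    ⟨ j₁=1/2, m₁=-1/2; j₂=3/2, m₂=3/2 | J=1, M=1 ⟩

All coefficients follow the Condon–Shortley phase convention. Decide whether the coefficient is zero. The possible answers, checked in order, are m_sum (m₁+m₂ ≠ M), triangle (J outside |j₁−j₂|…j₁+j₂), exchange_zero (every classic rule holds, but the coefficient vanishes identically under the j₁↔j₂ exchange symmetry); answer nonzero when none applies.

nonzero

m-sum: m₁+m₂ = -1/2+3/2 = 1, M = 1  ✓
triangle: |j₁−j₂| = 1 ≤ J = 1 ≤ j₁+j₂ = 2  ✓
exchange: j₁≠j₂ or m₁≠m₂ — the exchange symmetry imposes no constraint here
value check: CG = −√(3/4) = -0.866025 ≠ 0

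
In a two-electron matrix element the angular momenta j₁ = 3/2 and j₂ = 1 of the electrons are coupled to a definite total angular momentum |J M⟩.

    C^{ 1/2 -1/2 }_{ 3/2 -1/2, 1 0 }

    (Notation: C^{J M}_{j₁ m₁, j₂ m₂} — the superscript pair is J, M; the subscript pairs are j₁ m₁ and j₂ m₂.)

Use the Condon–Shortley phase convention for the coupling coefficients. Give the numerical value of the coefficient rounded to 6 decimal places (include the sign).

√[2·2!1!0!/4! · 1!2!1!1!0!1!] = √(1/3)
  +(−1)^1/∏(1,1,1,0,0,0)! = -1  (running -1)
⟨..|..⟩ = √(1/3)·(-1) = -0.577350

−√(1/3) ≈ -0.577350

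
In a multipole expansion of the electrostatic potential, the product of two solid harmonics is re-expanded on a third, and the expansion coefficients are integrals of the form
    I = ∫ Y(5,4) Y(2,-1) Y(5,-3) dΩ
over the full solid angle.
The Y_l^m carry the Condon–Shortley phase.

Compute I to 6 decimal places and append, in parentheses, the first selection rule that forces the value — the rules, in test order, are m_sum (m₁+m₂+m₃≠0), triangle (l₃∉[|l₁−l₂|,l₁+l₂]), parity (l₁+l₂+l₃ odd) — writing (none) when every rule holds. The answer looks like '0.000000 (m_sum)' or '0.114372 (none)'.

0.196098 (none)

m-sum 0 ✓  L=12 even ✓  3≤5≤7 ✓
Π(2lᵢ+1) = 11×5×11 = 605
triangle coeff Δ(5,2,5) = 1/38610
Σ_t [0,2]: t=0:+1/2880 t=1:−1/576 t=2:+1/2880 = -1/960
(3j)²=10/429 [(5 2 5; 0 0 0)], sign=+1
Σ_t [0,1]: t=0:+1/10080 t=1:−1/80640 = 1/11520
(3j)²=49/1430 [(5 2 5; 4 -1 -3)], sign=+1
⇒ 4πI² = 245/507
I = (+1)√(245/507/(4π)) = 0.19609844
No selection rule forces the value: the integral is nonzero (none).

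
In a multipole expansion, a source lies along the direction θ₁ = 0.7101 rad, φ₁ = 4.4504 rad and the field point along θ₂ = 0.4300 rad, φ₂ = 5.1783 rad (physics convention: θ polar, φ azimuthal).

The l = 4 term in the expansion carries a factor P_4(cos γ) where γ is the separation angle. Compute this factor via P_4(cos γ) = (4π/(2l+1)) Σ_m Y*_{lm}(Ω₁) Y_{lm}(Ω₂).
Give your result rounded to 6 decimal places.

0.161885

Expand P_4 via completeness: Σ_{m} conj(Y_{4,m}) at Ω₁ times Y_{4,m} at Ω₂ —
  m=-4: Y*=(0.039911, -0.069249)  Y=(-0.003858, -0.012795)  product (-0.001040, -0.000244)
  m=-3: Y*=(0.186047, 0.185836)  Y=(-0.081191, -0.014193)  product (-0.012468, -0.017729)
  m=-2: Y*=(-0.372371, 0.215177)  Y=(-0.165842, 0.223221)  product (0.013723, -0.118807)
  m=-1: Y*=(-0.062092, -0.231555)  Y=(0.224162, 0.445798)  product (0.089308, -0.079586)
  m=+0: Y*=(-0.283292, -0.000000)  Y=(0.222758, 0.000000)  product (-0.063105, -0.000000)
  m=+1: Y*=(0.062092, -0.231555)  Y=(-0.224162, 0.445798)  product (0.089308, 0.079586)
  m=+2: Y*=(-0.372371, -0.215177)  Y=(-0.165842, -0.223221)  product (0.013723, 0.118807)
  m=+3: Y*=(-0.186047, 0.185836)  Y=(0.081191, -0.014193)  product (-0.012468, 0.017729)
  m=+4: Y*=(0.039911, 0.069249)  Y=(-0.003858, 0.012795)  product (-0.001040, 0.000244)
Total Σ_m = (0.115941, 0.000000). Multiply by 1.396263: (0.161885, 0.000000). P_4(cos γ) = 0.161885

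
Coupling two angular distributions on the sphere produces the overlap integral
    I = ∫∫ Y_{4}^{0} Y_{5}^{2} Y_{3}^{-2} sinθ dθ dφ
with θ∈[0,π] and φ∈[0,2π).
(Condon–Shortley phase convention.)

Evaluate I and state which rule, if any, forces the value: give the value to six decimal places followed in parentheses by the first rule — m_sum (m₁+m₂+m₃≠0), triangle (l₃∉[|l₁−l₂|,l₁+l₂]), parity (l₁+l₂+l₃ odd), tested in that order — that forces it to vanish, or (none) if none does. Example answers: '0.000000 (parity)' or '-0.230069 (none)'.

-0.065427 (none)

m-sum 0 ✓  L=12 even ✓  1≤3≤9 ✓
Π(2lᵢ+1) = 9×11×7 = 693
triangle coeff Δ(4,5,3) = 1/180180
Σ_t [2,4]: t=2:+1/576 t=3:−1/144 t=4:+1/576 = -1/288
(3j)²=20/1001 [(4 5 3; 0 0 0)], sign=+1
Σ_t [3,4]: t=3:−1/864 t=4:+1/576 = 1/1728
(3j)²=5/1287 [(4 5 3; 0 2 -2)], sign=-1
⇒ 4πI² = 100/1859
I = (-1)√(100/1859/(4π)) = -0.06542675
No selection rule forces the value: the integral is nonzero (none).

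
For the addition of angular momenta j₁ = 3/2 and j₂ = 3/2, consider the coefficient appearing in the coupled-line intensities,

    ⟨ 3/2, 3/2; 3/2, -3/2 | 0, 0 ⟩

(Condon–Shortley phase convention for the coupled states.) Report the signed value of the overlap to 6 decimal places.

√[1·3!0!0!/4! · 3!0!0!3!0!0!] = √(9)
  +(−1)^0/∏(0,3,0,0,0,0)! = 1/6  (running 1/6)
⟨..|..⟩ = √(9)·(1/6) = +0.500000

+0.500000  (= +√(1/4))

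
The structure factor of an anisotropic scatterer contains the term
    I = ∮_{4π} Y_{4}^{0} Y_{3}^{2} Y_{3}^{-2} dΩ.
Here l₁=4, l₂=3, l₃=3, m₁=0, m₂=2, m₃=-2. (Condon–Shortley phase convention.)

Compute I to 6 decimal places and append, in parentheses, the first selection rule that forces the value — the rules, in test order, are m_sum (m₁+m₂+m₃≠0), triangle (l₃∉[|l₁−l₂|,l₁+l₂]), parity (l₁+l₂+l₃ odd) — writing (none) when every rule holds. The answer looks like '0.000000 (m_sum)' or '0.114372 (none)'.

Checks pass: Σm=0; 10 even; l₃=3∈[1,7].
(2·4+1)(2·3+1)(2·3+1) = 441
Δ: 4! 4! 2! / 11! → 1/34650
sum: t=1:−1/72 t=2:+1/16 t=3:−1/72 = 5/144
3j²(4 3 3; 0 0 0) = Δ·Π!·Σ² = 2/77  (sign -1)
sum: t=3:−1/72 t=4:+1/576 = -7/576
3j²(4 3 3; 0 2 -2) = Δ·Π!·Σ² = 7/198  (sign +1)
combine: 4πI² = 441·2/77·7/198 = 49/121
take √, sign -1: I = -0.17951487
No selection rule forces the value: the integral is nonzero (none).

-0.179515 (none)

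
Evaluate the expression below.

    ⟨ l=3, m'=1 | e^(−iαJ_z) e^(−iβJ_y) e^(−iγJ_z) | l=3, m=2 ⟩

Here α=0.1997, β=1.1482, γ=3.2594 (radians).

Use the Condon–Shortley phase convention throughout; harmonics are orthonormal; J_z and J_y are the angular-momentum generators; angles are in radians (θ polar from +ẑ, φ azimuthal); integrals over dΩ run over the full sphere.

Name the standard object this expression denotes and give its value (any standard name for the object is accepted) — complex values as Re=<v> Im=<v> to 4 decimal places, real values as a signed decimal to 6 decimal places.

This is a Wigner D-matrix element — the rotation-matrix element ⟨l m'| R(α,β,γ) |l m⟩ in the angular-momentum basis.
First d^3_{1,2}(β=1.1482), then the phase factors e^{-i(1)α} and e^{-i(2)γ}:
With c≡cos(β/2)=0.839681 and s≡sin(β/2)=0.543079, N=[24·2·120·1]^{1/2}=75.894664
k: max(0,(2)−(1))=1 … min(3+(2),3−(1))=2
  k=1: (−1)^0·75.8947/(24)·0.8397^5·0.5431^1 = +0.716863
  k=2: (−1)^1·75.8947/(12)·0.8397^3·0.5431^3 = -0.599740
d^3_{1,2}(1.1482) = +0.716863 -0.599740 = +0.117122
D = (+0.980126-0.198375i)·(+0.117122)·(+0.972371-0.233441i) = +0.106199-0.049390i

Wigner D-matrix element, Re=0.1062 Im=-0.0494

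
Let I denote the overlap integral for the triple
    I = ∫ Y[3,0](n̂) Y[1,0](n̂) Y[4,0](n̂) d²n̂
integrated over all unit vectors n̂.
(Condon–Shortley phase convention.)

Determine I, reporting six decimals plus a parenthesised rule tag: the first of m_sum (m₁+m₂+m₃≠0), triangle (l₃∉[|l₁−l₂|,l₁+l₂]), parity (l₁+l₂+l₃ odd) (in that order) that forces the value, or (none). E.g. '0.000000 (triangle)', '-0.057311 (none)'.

Checks pass: Σm=0; 8 even; l₃=4∈[2,4].
(2·3+1)(2·1+1)(2·4+1) = 189
Δ: 0! 6! 2! / 9! → 1/252
sum: t=0:+1/36 = 1/36
3j²(3 1 4; 0 0 0) = Δ·Π!·Σ² = 4/63  (sign +1)
(m-triple is (0,0,0) — same symbol as above.)
combine: 4πI² = 189·4/63·4/63 = 16/21
take √, sign +1: I = 0.24623252
No selection rule forces the value: the integral is nonzero (none).

0.246233 (none)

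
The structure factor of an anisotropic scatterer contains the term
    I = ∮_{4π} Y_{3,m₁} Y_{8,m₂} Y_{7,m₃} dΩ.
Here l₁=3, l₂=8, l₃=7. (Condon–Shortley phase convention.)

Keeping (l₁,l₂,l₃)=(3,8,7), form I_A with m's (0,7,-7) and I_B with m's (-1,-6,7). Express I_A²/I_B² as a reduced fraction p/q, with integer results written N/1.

Shared (l₁,l₂,l₃)=(3,8,7): N and (l;000)² cancel in I_A²/I_B².
A: Δ = 4!·2!·12!/19! = 1/5290740; Racah Σ t=3..3: t=3:−1/5748019200 = -1/5748019200; ⇒ 3j(3 8 7; 0 7 -7)² = 91/3876, sgn -1
B: Δ = 4!·2!·12!/19! = 1/5290740; Racah Σ t=2..2: t=2:+1/3832012800 = 1/3832012800; ⇒ 3j(3 8 7; -1 -6 7)² = 91/9690, sgn +1
I_A²/I_B² = (91/3876)/(91/9690) = 5/2

5/2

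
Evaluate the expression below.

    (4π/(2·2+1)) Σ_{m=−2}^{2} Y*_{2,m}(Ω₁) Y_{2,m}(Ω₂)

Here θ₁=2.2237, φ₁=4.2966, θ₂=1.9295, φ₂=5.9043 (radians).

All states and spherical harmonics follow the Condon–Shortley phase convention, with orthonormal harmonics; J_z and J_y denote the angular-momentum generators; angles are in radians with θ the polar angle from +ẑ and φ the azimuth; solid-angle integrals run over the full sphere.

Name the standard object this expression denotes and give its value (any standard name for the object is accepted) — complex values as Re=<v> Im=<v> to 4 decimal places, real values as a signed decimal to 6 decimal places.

This sum is the spherical-harmonic addition theorem: it equals the Legendre polynomial P_l(cos γ) of the angle γ between the two directions.
Term-by-term m-sum for l=2 (normalisation 4π/5 = 2.513274):
  term(m=-2) = -0.082315+0.006087i   from Y*(Ω₁)=-0.164196+0.180108i, Y(Ω₂)=+0.245999+0.232768i
  term(m=-1) = -0.003493-0.094606i   from Y*(Ω₁)=+0.150575+0.341029i, Y(Ω₂)=-0.235939-0.093932i
  term(m=+0) = -0.006718+0.000000i   from Y*(Ω₁)=+0.033795-0.000000i, Y(Ω₂)=-0.198782+0.000000i
  term(m=+1) = -0.003493+0.094606i   from Y*(Ω₁)=-0.150575+0.341029i, Y(Ω₂)=+0.235939-0.093932i
  term(m=+2) = -0.082315-0.006087i   from Y*(Ω₁)=-0.164196-0.180108i, Y(Ω₂)=+0.245999-0.232768i
Total Σ_m = -0.178334+0.000000i. Multiply by 2.513274: -0.448203+0.000000i. P_2(cos γ) = -0.448203

Legendre polynomial (addition theorem), -0.448203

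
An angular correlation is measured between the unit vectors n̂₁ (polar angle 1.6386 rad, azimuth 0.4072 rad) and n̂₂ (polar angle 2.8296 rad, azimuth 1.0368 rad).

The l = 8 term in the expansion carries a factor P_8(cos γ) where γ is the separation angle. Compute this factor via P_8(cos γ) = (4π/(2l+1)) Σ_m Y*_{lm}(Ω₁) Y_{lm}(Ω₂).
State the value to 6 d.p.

-0.253826

Summing Y*_{l m}(θ₁,φ₁)·Y_{l m}(θ₂,φ₂) over m ∈ [−8, 8]; prefactor 4π/(2·8+1) = 0.739198:
  m=-8: (-0.502629, -0.058572) × (-0.000017, -0.000037) = (0.000007, 0.000019)  (running Σ = (0.000007, 0.000019))
  m=-7: (0.131667, -0.039462) × (-0.000283, 0.000417) = (-0.000021, 0.000066)  (running Σ = (-0.000014, 0.000086))
  m=-6: (0.264759, -0.222277) × (0.003955, 0.000247) = (0.001102, -0.000814)  (running Σ = (0.001088, -0.000728))
  m=-5: (-0.071614, 0.142673) × (-0.010143, -0.019889) = (0.003564, -0.000023)  (running Σ = (0.004652, -0.000751))
  m=-4: (-0.017139, 0.295150) × (-0.049506, 0.078060) = (-0.022191, -0.015949)  (running Σ = (-0.017539, -0.016701))
  m=-3: (-0.057942, -0.159129) × (0.275076, 0.008583) = (-0.014573, -0.044270)  (running Σ = (-0.032111, -0.060970))
  m=-2: (-0.187633, -0.198844) × (-0.261213, -0.474978) = (-0.045435, 0.141062)  (running Σ = (-0.077546, 0.080092))
  m=-1: (0.159144, 0.068640) × (-0.272961, 0.461631) = (-0.075127, 0.054730)  (running Σ = (-0.152673, 0.134822))
  m=0: (0.266797, -0.000000) × (-0.142561, 0.000000) = (-0.038035, 0.000000)  (running Σ = (-0.190708, 0.134822))
  m=1: (-0.159144, 0.068640) × (0.272961, 0.461631) = (-0.075127, -0.054730)  (running Σ = (-0.265834, 0.080092))
  m=2: (-0.187633, 0.198844) × (-0.261213, 0.474978) = (-0.045435, -0.141062)  (running Σ = (-0.311269, -0.060970))
  m=3: (0.057942, -0.159129) × (-0.275076, 0.008583) = (-0.014573, 0.044270)  (running Σ = (-0.325841, -0.016701))
  m=4: (-0.017139, -0.295150) × (-0.049506, -0.078060) = (-0.022191, 0.015949)  (running Σ = (-0.348032, -0.000751))
  m=5: (0.071614, 0.142673) × (0.010143, -0.019889) = (0.003564, 0.000023)  (running Σ = (-0.344468, -0.000728))
  m=6: (0.264759, 0.222277) × (0.003955, -0.000247) = (0.001102, 0.000814)  (running Σ = (-0.343366, 0.000086))
  m=7: (-0.131667, -0.039462) × (0.000283, 0.000417) = (-0.000021, -0.000066)  (running Σ = (-0.343387, 0.000019))
  m=8: (-0.502629, 0.058572) × (-0.000017, 0.000037) = (0.000007, -0.000019)  (running Σ = (-0.343380, 0.000000))
Accumulated sum (-0.343380, 0.000000); after 4π/(2l+1) scaling, (-0.253826, 0.000000) ⇒ P_8 = -0.253826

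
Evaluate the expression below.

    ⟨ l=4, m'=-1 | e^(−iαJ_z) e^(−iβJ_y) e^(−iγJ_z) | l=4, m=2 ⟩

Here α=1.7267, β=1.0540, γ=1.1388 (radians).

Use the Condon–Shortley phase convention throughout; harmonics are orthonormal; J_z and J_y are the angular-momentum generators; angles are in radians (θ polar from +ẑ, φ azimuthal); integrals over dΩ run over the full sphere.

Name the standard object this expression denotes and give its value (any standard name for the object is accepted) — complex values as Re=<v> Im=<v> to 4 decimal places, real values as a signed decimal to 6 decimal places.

This is a Wigner D-matrix element — the rotation-matrix element ⟨l m'| R(α,β,γ) |l m⟩ in the angular-momentum basis.
First d^4_{-1,2}(β=1.0540), then the phase factors e^{-i(-1)α} and e^{-i(2)γ}:
Half-angle: c=0.864320, s=0.502943. N=√(6·120·720·2)=1018.233765
k∈{3,4,5} keeps every argument non-negative
  k=3: (−1)^0·1018.2338/(72)·0.8643^5·0.5029^3 = +0.867846
  k=4: (−1)^1·1018.2338/(48)·0.8643^3·0.5029^5 = -0.440780
  k=5: (−1)^2·1018.2338/(240)·0.8643^1·0.5029^7 = +0.029850
d^4_{-1,2}(1.0540) = +0.867846 -0.440780 +0.029850 = +0.456916
D = (-0.155273+0.987872i)·(+0.456916)·(-0.649406-0.760441i) = +0.389317-0.239174i

Wigner D-matrix element, Re=0.3893 Im=-0.2392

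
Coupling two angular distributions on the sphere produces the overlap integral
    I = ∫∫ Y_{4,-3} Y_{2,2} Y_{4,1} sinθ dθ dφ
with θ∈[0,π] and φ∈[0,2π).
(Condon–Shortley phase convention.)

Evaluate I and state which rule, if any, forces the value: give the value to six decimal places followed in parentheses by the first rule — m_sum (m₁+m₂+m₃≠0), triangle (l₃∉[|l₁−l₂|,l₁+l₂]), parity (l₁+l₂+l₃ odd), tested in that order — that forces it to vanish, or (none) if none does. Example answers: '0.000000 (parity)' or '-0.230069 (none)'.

0.159270 (none)

Checks pass: Σm=0; 10 even; l₃=4∈[2,6].
(2·4+1)(2·2+1)(2·4+1) = 405
Δ: 2! 6! 2! / 11! → 1/13860
sum: t=0:+1/192 t=1:−1/36 t=2:+1/192 = -5/288
3j²(4 2 4; 0 0 0) = Δ·Π!·Σ² = 20/693  (sign -1)
sum: t=2:+1/480 = 1/480
3j²(4 2 4; -3 2 1) = Δ·Π!·Σ² = 3/110  (sign -1)
combine: 4πI² = 405·20/693·3/110 = 270/847
take √, sign +1: I = 0.15927046
No selection rule forces the value: the integral is nonzero (none).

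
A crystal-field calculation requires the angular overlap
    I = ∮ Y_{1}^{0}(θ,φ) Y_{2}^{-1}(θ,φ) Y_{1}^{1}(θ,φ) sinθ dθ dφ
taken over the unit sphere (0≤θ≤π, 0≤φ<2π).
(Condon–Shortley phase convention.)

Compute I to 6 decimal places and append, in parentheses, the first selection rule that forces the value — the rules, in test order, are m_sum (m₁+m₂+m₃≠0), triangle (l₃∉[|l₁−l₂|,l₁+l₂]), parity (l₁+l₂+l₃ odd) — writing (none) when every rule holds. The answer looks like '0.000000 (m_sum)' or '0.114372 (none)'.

Rules hold: Σm=0, L=4 even, 1≤1≤3.
N = 3·5·3 = 45
Δ = 2!·0!·2!/5! = 1/30
Racah Σ t=1..1: t=1:−1/1 = -1/1
⇒ 3j(1 2 1; 0 0 0)² = 2/15, sgn +1
Racah Σ t=1..1: t=1:−1/2 = -1/2
⇒ 3j(1 2 1; 0 -1 1)² = 1/10, sgn -1
4πI² = N·(3j₀)²·(3jₘ)² = 3/5
I = -1·√(0.6/4π) = -0.21850969
No selection rule forces the value: the integral is nonzero (none).

-0.218510 (none)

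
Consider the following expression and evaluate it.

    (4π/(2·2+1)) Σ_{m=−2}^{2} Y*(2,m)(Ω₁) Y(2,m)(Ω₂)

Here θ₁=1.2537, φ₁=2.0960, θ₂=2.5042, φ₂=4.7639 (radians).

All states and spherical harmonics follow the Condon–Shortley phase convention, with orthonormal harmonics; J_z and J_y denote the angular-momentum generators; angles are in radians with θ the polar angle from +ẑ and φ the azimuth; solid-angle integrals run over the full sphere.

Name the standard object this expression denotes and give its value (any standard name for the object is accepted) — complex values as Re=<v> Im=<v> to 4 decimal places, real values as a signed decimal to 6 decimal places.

Legendre polynomial (addition theorem), +0.352228

This sum is the spherical-harmonic addition theorem: it equals the Legendre polynomial P_l(cos γ) of the angle γ between the two directions.
Term-by-term m-sum for l=2 (normalisation 4π/5 = 2.513274):
  [-2]  conj(Y_{2,-2})(Ω₁) = -0.173389-0.302557i ; Y_{2,-2}(Ω₂) = -0.136072+0.014068i ; Δ = +0.027850+0.038730i
  [-1]  conj(Y_{2,-1})(Ω₁) = -0.114757+0.198030i ; Y_{2,-1}(Ω₂) = -0.019024-0.368984i ; Δ = +0.075253+0.038576i
  [+0]  conj(Y_{2,0})(Ω₁) = -0.223400-0.000000i ; Y_{2,0}(Ω₂) = +0.295699+0.000000i ; Δ = -0.066059-0.000000i
  [+1]  conj(Y_{2,1})(Ω₁) = +0.114757+0.198030i ; Y_{2,1}(Ω₂) = +0.019024-0.368984i ; Δ = +0.075253-0.038576i
  [+2]  conj(Y_{2,2})(Ω₁) = -0.173389+0.302557i ; Y_{2,2}(Ω₂) = -0.136072-0.014068i ; Δ = +0.027850-0.038730i
Σ over m = +0.140147+0.000000i; ×(4π/5) → +0.352228+0.000000i. Real part: 0.352228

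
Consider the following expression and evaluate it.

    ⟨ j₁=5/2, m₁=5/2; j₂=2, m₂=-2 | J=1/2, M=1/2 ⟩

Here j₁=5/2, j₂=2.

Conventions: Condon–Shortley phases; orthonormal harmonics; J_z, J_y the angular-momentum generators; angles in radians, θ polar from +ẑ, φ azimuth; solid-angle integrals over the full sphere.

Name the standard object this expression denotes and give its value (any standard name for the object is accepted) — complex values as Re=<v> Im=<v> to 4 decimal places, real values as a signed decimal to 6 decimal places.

Clebsch–Gordan coefficient, +√(1/3) ≈ +0.577350

This is a Clebsch–Gordan (vector-coupling) coefficient.
j₁+j₂−J=4  J+j₁−j₂=1  J−j₁+j₂=0  j₁+j₂+J+1=6
(j₁±m₁, j₂±m₂, J±M) = (5,0,0,4,1,0)
P² = 192
sum k=0..0:
  [0] +1/24 = 1/24
S = 1/24
C² = P²·S² = 1/3 ; C = +0.577350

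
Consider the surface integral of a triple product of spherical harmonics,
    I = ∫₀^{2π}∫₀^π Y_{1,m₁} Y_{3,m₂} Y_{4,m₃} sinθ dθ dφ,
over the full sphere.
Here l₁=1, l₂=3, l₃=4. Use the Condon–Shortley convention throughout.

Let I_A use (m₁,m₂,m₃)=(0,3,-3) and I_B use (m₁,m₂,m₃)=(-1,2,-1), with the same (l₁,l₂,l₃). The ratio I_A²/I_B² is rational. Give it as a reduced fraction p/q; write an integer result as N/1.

7/3

Shared (l₁,l₂,l₃)=(1,3,4): N and (l;000)² cancel in I_A²/I_B².
A: Δ = 0!·2!·6!/9! = 1/252; Racah Σ t=0..0: t=0:+1/720 = 1/720; ⇒ 3j(1 3 4; 0 3 -3)² = 1/36, sgn -1
B: Δ = 0!·2!·6!/9! = 1/252; Racah Σ t=0..0: t=0:+1/240 = 1/240; ⇒ 3j(1 3 4; -1 2 -1)² = 1/84, sgn -1
I_A²/I_B² = (1/36)/(1/84) = 7/3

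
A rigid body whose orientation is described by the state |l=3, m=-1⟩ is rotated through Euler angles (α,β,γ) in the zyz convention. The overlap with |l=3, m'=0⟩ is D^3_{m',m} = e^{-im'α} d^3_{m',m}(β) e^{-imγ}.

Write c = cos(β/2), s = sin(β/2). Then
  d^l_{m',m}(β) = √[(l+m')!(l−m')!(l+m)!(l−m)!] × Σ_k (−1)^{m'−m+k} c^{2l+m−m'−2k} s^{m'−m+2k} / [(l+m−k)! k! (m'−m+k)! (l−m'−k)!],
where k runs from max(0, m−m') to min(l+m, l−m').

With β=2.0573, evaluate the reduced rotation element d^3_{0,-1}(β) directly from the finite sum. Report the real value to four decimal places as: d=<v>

d^3_{0,-1}(β=2.0573) via the finite sum:
With c≡cos(β/2)=0.515976 and s≡sin(β/2)=0.856603, N=[6·6·2·24]^{1/2}=41.569219
The bounds max(0,m−m')=0 and min(l+m,l−m')=2 give 3 terms
  k=0: (−1)^1·41.5692/(12)·0.5160^5·0.8566^1 = -0.108522
  k=1: (−1)^2·41.5692/(4)·0.5160^3·0.8566^3 = +0.897302
  k=2: (−1)^3·41.5692/(12)·0.5160^1·0.8566^5 = -0.824363
d^3_{0,-1}(2.0573) = -0.108522 +0.897302 -0.824363 = -0.035582

d=-0.0356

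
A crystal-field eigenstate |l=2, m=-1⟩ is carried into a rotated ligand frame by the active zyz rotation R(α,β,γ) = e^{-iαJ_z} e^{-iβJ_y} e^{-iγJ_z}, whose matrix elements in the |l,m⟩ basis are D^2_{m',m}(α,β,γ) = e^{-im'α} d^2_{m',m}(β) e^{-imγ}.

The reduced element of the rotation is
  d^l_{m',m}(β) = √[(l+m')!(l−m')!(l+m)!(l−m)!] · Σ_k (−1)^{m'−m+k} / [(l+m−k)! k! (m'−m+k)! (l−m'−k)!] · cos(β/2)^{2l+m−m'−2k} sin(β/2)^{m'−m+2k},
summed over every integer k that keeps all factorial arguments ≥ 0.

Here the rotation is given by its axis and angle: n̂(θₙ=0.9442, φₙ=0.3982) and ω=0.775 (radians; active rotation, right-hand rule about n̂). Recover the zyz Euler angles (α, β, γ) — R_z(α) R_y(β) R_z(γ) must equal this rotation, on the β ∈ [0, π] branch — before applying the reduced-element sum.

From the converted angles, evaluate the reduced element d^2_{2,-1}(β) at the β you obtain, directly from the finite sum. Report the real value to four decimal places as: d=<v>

Axis–angle → zyz. n̂ = (sinθₙcosφₙ, sinθₙsinφₙ, cosθₙ) = (+0.746652, +0.314096, +0.586391), ω = 0.7750.
R = I cosω + sinω [n̂]ₓ + (1−cosω) n̂n̂ᵀ gives
  R = [+0.873628, -0.343333, +0.344813; +0.477281, +0.742595, -0.469845; -0.094743, +0.575043, +0.812619]
β = atan2(√(R₁₃²+R₂₃²), R₃₃) = 0.622165; α = atan2(R₂₃, R₁₃) mod 2π = 5.345498; γ = atan2(R₃₂, −R₃₁) mod 2π = 1.407505
d^2_{2,-1}(β=0.6222) via the finite sum:
c=cos(0.622165/2)=0.952003, s=sin(0.622165/2)=0.306089; N=√[24·1·1·6]=12.000000
The bounds max(0,m−m')=0 and min(l+m,l−m')=0 give 1 term
  k=0: (−1)^3·12.0000/(6)·0.9520^1·0.3061^3 = -0.054603
d^2_{2,-1}(0.6222) = -0.054603

d=-0.0546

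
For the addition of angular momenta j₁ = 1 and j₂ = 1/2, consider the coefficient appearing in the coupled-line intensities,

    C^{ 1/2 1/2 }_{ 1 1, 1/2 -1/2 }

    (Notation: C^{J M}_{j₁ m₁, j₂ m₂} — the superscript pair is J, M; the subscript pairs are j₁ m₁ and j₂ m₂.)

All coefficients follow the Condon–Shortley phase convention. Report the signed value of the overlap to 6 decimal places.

+0.816497

triangle: 1!×1!×0!/3! = 1/6
(j±m)!: 2!×0!×0!×1!×1!×0! = 2
prefactor² = (2J+1)×Δ×N² = 2/3
  k=0: +1/(0!×1!×0!×0!×1!×0!) = 1
Σ = 1  ⇒  CG² = 2/3×1² = 2/3
CG = +√(2/3) = +0.816497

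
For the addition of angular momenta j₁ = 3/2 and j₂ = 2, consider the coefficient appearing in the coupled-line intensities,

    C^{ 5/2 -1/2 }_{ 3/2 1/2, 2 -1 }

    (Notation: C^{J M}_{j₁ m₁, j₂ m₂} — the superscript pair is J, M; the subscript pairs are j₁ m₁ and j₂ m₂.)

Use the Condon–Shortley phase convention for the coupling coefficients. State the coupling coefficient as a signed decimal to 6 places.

√[6·1!2!3!/7! · 2!1!1!3!2!3!] = √(72/35)
  +(−1)^0/∏(0,1,1,1,1,2)! = 1/2  (running 1/2)
  +(−1)^1/∏(1,0,0,0,2,3)! = -1/12  (running 5/12)
⟨..|..⟩ = √(72/35)·(5/12) = +0.597614

+0.597614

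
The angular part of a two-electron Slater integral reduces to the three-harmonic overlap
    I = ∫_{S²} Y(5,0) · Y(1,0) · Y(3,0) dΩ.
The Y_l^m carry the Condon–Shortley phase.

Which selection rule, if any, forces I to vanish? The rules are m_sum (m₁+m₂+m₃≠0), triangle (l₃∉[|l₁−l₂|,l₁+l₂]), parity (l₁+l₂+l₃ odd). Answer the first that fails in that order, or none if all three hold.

triangle

m₁+m₂+m₃ = 0 + 0 + 0 = 0  ✓
triangle: need |l₁−l₂| ≤ l₃ ≤ l₁+l₂ = [4,6]; l₃=3 is outside  ✗
parity: l₁+l₂+l₃ = 9 is odd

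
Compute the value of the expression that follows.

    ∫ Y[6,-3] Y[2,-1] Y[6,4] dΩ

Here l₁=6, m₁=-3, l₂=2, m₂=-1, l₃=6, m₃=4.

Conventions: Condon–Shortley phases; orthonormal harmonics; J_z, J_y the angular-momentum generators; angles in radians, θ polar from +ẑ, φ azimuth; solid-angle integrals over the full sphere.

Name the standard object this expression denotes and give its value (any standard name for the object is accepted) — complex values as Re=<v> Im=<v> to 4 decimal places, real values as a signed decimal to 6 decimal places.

This is a Gaunt coefficient — the integral of a triple product of spherical harmonics over the sphere.
m-sum 0 ✓  L=14 even ✓  4≤6≤8 ✓
Π(2lᵢ+1) = 13×5×13 = 845
triangle coeff Δ(6,2,6) = 1/90090
Σ_t [0,2]: t=0:+1/69120 t=1:−1/14400 t=2:+1/69120 = -7/172800
(3j)²=14/715 [(6 2 6; 0 0 0)], sign=-1
Σ_t [0,1]: t=0:+1/725760 t=1:−1/161280 = -1/207360
(3j)²=7/286 [(6 2 6; -3 -1 4)], sign=-1
⇒ 4πI² = 49/121
I = (+1)√(49/121/(4π)) = 0.17951487

Gaunt coefficient, +0.179515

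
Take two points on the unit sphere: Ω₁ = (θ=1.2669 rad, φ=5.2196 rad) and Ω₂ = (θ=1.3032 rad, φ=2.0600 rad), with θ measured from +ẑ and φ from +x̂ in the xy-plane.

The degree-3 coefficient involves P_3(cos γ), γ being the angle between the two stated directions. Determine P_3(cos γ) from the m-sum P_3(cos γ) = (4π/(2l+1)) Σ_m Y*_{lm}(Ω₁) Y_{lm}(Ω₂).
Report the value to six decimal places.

-0.225350

Term-by-term m-sum for l=3 (normalisation 4π/7 = 1.795196):
  m=-3: Y*=-0.36202 + 0.01781j  Y=0.37225 + 0.03855j  product -0.13545 - 0.00732j
  m=-2: Y*=-0.14704 - 0.23644j  Y=-0.14033 + 0.20851j  product 0.06993 + 0.00252j
  m=-1: Y*=-0.08272 + 0.14887j  Y=0.09526 + 0.17895j  product -0.03452 - 0.00062j
  m=+0: Y*=-0.28501 + 0.00000j  Y=-0.26153 + 0.00000j  product 0.07454 + 0.00000j
  m=+1: Y*=0.08272 + 0.14887j  Y=-0.09526 + 0.17895j  product -0.03452 + 0.00062j
  m=+2: Y*=-0.14704 + 0.23644j  Y=-0.14033 - 0.20851j  product 0.06993 - 0.00252j
  m=+3: Y*=0.36202 + 0.01781j  Y=-0.37225 + 0.03855j  product -0.13545 + 0.00732j
Σ over m = -0.12553 + 0.00000j; ×(4π/7) → -0.22535 + 0.00000j. Real part: -0.225350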